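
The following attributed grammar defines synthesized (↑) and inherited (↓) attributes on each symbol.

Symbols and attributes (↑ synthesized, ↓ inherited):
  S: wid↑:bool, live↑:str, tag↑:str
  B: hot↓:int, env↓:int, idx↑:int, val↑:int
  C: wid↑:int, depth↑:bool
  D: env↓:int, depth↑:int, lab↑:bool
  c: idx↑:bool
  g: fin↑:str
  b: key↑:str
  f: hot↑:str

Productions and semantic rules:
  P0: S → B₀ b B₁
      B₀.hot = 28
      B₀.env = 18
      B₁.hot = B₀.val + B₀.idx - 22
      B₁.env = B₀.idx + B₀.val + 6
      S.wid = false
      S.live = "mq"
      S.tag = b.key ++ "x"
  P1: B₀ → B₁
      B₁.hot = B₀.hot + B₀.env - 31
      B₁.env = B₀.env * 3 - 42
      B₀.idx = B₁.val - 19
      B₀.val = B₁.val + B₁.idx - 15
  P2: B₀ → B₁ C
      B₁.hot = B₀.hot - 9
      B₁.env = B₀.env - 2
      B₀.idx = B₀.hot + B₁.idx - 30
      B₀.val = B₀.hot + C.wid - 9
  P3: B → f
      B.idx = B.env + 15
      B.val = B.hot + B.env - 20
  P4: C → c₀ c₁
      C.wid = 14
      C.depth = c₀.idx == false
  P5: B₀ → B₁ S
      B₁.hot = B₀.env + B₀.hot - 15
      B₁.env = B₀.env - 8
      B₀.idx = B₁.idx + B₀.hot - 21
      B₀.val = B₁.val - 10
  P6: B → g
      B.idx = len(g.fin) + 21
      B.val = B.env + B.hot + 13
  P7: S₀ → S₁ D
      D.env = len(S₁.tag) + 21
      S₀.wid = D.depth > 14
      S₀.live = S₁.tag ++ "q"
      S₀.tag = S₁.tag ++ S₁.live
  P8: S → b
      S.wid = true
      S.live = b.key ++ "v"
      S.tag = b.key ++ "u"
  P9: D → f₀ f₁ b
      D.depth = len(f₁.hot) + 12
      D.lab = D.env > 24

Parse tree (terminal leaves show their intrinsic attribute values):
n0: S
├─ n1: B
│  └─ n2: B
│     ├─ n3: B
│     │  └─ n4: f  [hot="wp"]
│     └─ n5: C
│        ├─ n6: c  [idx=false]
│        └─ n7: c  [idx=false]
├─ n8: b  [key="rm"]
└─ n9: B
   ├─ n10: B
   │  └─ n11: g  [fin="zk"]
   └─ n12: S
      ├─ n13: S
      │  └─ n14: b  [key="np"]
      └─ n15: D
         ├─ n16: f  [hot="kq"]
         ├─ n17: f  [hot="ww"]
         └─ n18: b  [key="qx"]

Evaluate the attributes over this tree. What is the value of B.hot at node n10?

1. n1.hot = 28  [28]
2. n1.env = 18  [18]
3. n2.hot = 15  [B₀.hot + B₀.env - 31]
4. n2.env = 12  [B₀.env * 3 - 42]
5. n3.hot = 6  [B₀.hot - 9]
6. n3.env = 10  [B₀.env - 2]
7. n4.hot = "wp"  [terminal]
8. n3.idx = 25  [B.env + 15]
9. n3.val = -4  [B.hot + B.env - 20]
10. n6.idx = false  [terminal]
11. n7.idx = false  [terminal]
12. n5.wid = 14  [14]
13. n5.depth = true  [c₀.idx == false]
14. n2.idx = 10  [B₀.hot + B₁.idx - 30]
15. n2.val = 20  [B₀.hot + C.wid - 9]
16. n1.idx = 1  [B₁.val - 19]
17. n1.val = 15  [B₁.val + B₁.idx - 15]
18. n8.key = "rm"  [terminal]
19. n9.hot = -6  [B₀.val + B₀.idx - 22]
20. n9.env = 22  [B₀.idx + B₀.val + 6]
21. n10.hot = 1  [B₀.env + B₀.hot - 15]
22. n10.env = 14  [B₀.env - 8]
23. n11.fin = "zk"  [terminal]
24. n10.idx = 23  [len(g.fin) + 21]
25. n10.val = 28  [B.env + B.hot + 13]
26. n14.key = "np"  [terminal]
27. n13.wid = true  [true]
28. n13.live = "npv"  [b.key ++ "v"]
29. n13.tag = "npu"  [b.key ++ "u"]
30. n15.env = 24  [len(S₁.tag) + 21]
31. n16.hot = "kq"  [terminal]
32. n17.hot = "ww"  [terminal]
33. n18.key = "qx"  [terminal]
34. n15.depth = 14  [len(f₁.hot) + 12]
35. n15.lab = false  [D.env > 24]
36. n12.wid = false  [D.depth > 14]
37. n12.live = "npuq"  [S₁.tag ++ "q"]
38. n12.tag = "npunpv"  [S₁.tag ++ S₁.live]
39. n9.idx = -4  [B₁.idx + B₀.hot - 21]
40. n9.val = 18  [B₁.val - 10]
41. n0.wid = false  [false]
42. n0.live = "mq"  ["mq"]
43. n0.tag = "rmx"  [b.key ++ "x"]

1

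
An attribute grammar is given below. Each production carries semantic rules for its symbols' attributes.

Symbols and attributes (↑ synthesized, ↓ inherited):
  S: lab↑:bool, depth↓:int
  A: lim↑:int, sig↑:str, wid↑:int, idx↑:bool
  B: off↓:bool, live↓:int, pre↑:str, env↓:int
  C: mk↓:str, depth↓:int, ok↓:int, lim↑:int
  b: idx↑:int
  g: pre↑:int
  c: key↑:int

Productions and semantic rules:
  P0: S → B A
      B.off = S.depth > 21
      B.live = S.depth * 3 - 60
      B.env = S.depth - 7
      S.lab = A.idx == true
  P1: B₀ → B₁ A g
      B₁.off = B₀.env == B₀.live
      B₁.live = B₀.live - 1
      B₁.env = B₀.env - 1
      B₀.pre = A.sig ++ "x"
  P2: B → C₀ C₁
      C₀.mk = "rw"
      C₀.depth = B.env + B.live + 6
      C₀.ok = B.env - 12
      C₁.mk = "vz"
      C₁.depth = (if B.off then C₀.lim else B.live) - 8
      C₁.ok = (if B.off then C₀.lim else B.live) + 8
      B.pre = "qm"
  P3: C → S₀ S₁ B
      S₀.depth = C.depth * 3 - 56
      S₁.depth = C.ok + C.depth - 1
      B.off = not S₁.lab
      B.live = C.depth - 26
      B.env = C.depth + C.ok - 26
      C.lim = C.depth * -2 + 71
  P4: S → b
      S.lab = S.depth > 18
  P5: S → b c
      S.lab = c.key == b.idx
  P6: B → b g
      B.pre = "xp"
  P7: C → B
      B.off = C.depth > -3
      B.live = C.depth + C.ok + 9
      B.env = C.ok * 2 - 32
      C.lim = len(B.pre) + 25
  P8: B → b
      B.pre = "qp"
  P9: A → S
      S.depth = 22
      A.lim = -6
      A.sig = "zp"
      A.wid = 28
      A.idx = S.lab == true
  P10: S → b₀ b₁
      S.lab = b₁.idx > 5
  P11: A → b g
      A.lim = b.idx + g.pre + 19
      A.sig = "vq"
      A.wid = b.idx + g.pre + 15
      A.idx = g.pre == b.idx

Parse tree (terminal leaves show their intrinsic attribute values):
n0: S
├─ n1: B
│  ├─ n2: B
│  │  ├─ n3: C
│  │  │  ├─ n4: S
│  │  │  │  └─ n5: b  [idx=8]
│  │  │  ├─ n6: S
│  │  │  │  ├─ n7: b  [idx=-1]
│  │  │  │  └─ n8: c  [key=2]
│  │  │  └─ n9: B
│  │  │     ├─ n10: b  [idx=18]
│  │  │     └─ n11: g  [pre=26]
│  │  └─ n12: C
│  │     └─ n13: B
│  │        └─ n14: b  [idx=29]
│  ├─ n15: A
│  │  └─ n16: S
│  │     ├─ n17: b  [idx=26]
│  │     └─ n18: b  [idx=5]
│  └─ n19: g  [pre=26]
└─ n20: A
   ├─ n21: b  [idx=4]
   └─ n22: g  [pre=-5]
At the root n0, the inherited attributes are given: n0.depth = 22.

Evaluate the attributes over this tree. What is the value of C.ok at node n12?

1. n0.depth = 22  [given at root]
2. n1.off = true  [S.depth > 21]
3. n1.live = 6  [S.depth * 3 - 60]
4. n1.env = 15  [S.depth - 7]
5. n2.off = false  [B₀.env == B₀.live]
6. n2.live = 5  [B₀.live - 1]
7. n2.env = 14  [B₀.env - 1]
8. n3.mk = "rw"  ["rw"]
9. n3.depth = 25  [B.env + B.live + 6]
10. n3.ok = 2  [B.env - 12]
11. n4.depth = 19  [C.depth * 3 - 56]
12. n5.idx = 8  [terminal]
13. n4.lab = true  [S.depth > 18]
14. n6.depth = 26  [C.ok + C.depth - 1]
15. n7.idx = -1  [terminal]
16. n8.key = 2  [terminal]
17. n6.lab = false  [c.key == b.idx]
18. n9.off = true  [not S₁.lab]
19. n9.live = -1  [C.depth - 26]
20. n9.env = 1  [C.depth + C.ok - 26]
21. n10.idx = 18  [terminal]
22. n11.pre = 26  [terminal]
23. n9.pre = "xp"  ["xp"]
24. n3.lim = 21  [C.depth * -2 + 71]
25. n12.mk = "vz"  ["vz"]
26. n12.depth = -3  [(if B.off then C₀.lim else B.live) - 8]
27. n12.ok = 13  [(if B.off then C₀.lim else B.live) + 8]
28. n13.off = false  [C.depth > -3]
29. n13.live = 19  [C.depth + C.ok + 9]
30. n13.env = -6  [C.ok * 2 - 32]
31. n14.idx = 29  [terminal]
32. n13.pre = "qp"  ["qp"]
33. n12.lim = 27  [len(B.pre) + 25]
34. n2.pre = "qm"  ["qm"]
35. n16.depth = 22  [22]
36. n17.idx = 26  [terminal]
37. n18.idx = 5  [terminal]
38. n16.lab = false  [b₁.idx > 5]
39. n15.lim = -6  [-6]
40. n15.sig = "zp"  ["zp"]
41. n15.wid = 28  [28]
42. n15.idx = false  [S.lab == true]
43. n19.pre = 26  [terminal]
44. n1.pre = "zpx"  [A.sig ++ "x"]
45. n21.idx = 4  [terminal]
46. n22.pre = -5  [terminal]
47. n20.lim = 18  [b.idx + g.pre + 19]
48. n20.sig = "vq"  ["vq"]
49. n20.wid = 14  [b.idx + g.pre + 15]
50. n20.idx = false  [g.pre == b.idx]
51. n0.lab = false  [A.idx == true]

13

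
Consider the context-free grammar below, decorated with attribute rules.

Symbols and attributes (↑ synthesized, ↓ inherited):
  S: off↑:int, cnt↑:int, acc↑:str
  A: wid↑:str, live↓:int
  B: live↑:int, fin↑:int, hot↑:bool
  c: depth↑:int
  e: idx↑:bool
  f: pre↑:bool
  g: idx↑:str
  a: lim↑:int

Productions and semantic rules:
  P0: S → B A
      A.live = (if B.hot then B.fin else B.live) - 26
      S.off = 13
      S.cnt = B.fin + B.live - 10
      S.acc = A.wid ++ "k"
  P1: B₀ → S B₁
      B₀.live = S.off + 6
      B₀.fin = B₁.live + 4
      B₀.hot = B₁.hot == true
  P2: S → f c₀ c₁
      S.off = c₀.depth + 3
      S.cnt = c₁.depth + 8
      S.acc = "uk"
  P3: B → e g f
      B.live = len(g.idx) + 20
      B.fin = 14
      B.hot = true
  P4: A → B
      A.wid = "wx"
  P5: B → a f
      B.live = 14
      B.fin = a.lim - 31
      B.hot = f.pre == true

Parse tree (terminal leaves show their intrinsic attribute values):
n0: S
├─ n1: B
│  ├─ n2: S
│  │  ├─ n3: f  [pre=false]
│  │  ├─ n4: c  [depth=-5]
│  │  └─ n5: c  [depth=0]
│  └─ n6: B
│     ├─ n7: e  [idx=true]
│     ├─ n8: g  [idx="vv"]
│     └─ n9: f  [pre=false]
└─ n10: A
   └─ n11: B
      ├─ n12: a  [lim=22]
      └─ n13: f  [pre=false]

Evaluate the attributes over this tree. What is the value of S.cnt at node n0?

1. n3.pre = false  [terminal]
2. n4.depth = -5  [terminal]
3. n5.depth = 0  [terminal]
4. n2.off = -2  [c₀.depth + 3]
5. n2.cnt = 8  [c₁.depth + 8]
6. n2.acc = "uk"  ["uk"]
7. n7.idx = true  [terminal]
8. n8.idx = "vv"  [terminal]
9. n9.pre = false  [terminal]
10. n6.live = 22  [len(g.idx) + 20]
11. n6.fin = 14  [14]
12. n6.hot = true  [true]
13. n1.live = 4  [S.off + 6]
14. n1.fin = 26  [B₁.live + 4]
15. n1.hot = true  [B₁.hot == true]
16. n10.live = 0  [(if B.hot then B.fin else B.live) - 26]
17. n12.lim = 22  [terminal]
18. n13.pre = false  [terminal]
19. n11.live = 14  [14]
20. n11.fin = -9  [a.lim - 31]
21. n11.hot = false  [f.pre == true]
22. n10.wid = "wx"  ["wx"]
23. n0.off = 13  [13]
24. n0.cnt = 20  [B.fin + B.live - 10]
25. n0.acc = "wxk"  [A.wid ++ "k"]

20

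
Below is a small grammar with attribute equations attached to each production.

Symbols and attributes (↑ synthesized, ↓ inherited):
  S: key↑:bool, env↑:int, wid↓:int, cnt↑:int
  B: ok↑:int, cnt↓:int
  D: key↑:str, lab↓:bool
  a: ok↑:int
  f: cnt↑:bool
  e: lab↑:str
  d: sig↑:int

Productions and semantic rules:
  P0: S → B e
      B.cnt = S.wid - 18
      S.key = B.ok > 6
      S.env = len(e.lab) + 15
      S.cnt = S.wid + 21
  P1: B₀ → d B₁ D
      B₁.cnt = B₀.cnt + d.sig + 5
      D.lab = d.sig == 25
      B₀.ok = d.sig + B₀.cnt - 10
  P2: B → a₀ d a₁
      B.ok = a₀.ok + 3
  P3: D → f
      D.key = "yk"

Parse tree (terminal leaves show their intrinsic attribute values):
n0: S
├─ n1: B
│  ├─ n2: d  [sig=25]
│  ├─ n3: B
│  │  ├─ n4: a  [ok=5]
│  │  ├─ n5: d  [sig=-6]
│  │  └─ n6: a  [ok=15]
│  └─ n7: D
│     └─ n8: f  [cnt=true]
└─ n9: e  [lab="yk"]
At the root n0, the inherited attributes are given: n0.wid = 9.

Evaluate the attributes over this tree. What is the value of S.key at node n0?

false

1. n0.wid = 9  [given at root]
2. n1.cnt = -9  [S.wid - 18]
3. n2.sig = 25  [terminal]
4. n3.cnt = 21  [B₀.cnt + d.sig + 5]
5. n4.ok = 5  [terminal]
6. n5.sig = -6  [terminal]
7. n6.ok = 15  [terminal]
8. n3.ok = 8  [a₀.ok + 3]
9. n7.lab = true  [d.sig == 25]
10. n8.cnt = true  [terminal]
11. n7.key = "yk"  ["yk"]
12. n1.ok = 6  [d.sig + B₀.cnt - 10]
13. n9.lab = "yk"  [terminal]
14. n0.key = false  [B.ok > 6]
15. n0.env = 17  [len(e.lab) + 15]
16. n0.cnt = 30  [S.wid + 21]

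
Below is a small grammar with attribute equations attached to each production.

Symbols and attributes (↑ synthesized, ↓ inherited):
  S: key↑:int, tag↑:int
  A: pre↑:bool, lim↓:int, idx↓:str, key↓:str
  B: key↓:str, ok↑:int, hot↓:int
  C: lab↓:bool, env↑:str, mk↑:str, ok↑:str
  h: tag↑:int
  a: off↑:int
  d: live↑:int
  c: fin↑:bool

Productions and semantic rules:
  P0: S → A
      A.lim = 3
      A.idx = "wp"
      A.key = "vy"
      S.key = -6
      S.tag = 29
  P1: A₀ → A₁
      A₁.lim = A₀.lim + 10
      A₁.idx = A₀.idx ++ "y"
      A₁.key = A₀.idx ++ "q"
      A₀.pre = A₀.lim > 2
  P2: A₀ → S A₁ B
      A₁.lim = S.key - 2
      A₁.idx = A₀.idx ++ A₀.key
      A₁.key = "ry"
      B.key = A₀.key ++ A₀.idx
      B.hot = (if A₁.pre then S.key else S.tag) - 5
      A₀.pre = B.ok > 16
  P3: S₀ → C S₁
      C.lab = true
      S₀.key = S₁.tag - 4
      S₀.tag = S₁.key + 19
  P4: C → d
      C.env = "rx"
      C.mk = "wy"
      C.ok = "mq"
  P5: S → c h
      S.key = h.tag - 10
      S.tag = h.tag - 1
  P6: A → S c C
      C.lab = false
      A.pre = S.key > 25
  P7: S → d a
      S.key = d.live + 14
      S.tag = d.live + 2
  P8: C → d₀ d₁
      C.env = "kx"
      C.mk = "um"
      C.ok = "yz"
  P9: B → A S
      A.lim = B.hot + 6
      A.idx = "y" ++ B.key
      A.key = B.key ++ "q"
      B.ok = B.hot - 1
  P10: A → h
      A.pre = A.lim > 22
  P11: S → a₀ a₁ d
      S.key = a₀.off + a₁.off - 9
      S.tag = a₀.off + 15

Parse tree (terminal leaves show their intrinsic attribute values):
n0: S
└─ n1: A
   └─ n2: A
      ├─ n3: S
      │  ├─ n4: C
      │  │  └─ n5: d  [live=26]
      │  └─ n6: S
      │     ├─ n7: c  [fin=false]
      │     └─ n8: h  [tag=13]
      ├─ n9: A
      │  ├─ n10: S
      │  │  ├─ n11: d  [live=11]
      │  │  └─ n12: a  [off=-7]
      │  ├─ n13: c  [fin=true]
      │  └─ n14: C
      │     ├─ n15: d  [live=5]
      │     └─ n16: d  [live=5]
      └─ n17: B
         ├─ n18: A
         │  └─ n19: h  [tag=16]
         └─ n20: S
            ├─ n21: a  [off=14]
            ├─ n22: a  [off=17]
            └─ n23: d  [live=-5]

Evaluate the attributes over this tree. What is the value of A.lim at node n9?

1. n1.lim = 3  [3]
2. n1.idx = "wp"  ["wp"]
3. n1.key = "vy"  ["vy"]
4. n2.lim = 13  [A₀.lim + 10]
5. n2.idx = "wpy"  [A₀.idx ++ "y"]
6. n2.key = "wpq"  [A₀.idx ++ "q"]
7. n4.lab = true  [true]
8. n5.live = 26  [terminal]
9. n4.env = "rx"  ["rx"]
10. n4.mk = "wy"  ["wy"]
11. n4.ok = "mq"  ["mq"]
12. n7.fin = false  [terminal]
13. n8.tag = 13  [terminal]
14. n6.key = 3  [h.tag - 10]
15. n6.tag = 12  [h.tag - 1]
16. n3.key = 8  [S₁.tag - 4]
17. n3.tag = 22  [S₁.key + 19]
18. n9.lim = 6  [S.key - 2]
19. n9.idx = "wpywpq"  [A₀.idx ++ A₀.key]
20. n9.key = "ry"  ["ry"]
21. n11.live = 11  [terminal]
22. n12.off = -7  [terminal]
23. n10.key = 25  [d.live + 14]
24. n10.tag = 13  [d.live + 2]
25. n13.fin = true  [terminal]
26. n14.lab = false  [false]
27. n15.live = 5  [terminal]
28. n16.live = 5  [terminal]
29. n14.env = "kx"  ["kx"]
30. n14.mk = "um"  ["um"]
31. n14.ok = "yz"  ["yz"]
32. n9.pre = false  [S.key > 25]
33. n17.key = "wpqwpy"  [A₀.key ++ A₀.idx]
34. n17.hot = 17  [(if A₁.pre then S.key else S.tag) - 5]
35. n18.lim = 23  [B.hot + 6]
36. n18.idx = "ywpqwpy"  ["y" ++ B.key]
37. n18.key = "wpqwpyq"  [B.key ++ "q"]
38. n19.tag = 16  [terminal]
39. n18.pre = true  [A.lim > 22]
40. n21.off = 14  [terminal]
41. n22.off = 17  [terminal]
42. n23.live = -5  [terminal]
43. n20.key = 22  [a₀.off + a₁.off - 9]
44. n20.tag = 29  [a₀.off + 15]
45. n17.ok = 16  [B.hot - 1]
46. n2.pre = false  [B.ok > 16]
47. n1.pre = true  [A₀.lim > 2]
48. n0.key = -6  [-6]
49. n0.tag = 29  [29]

6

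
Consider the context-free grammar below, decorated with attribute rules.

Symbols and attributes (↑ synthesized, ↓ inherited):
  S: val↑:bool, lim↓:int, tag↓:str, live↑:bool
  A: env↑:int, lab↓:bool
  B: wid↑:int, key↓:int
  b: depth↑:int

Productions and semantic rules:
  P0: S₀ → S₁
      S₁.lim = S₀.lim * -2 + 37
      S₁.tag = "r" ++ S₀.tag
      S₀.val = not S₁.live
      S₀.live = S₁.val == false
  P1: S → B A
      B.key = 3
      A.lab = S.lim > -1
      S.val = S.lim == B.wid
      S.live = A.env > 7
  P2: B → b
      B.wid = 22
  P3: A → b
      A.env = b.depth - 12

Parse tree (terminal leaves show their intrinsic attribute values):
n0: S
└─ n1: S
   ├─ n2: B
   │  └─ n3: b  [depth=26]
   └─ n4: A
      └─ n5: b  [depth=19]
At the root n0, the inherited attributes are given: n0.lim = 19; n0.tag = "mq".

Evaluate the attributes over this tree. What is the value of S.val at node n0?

true

1. n0.lim = 19  [given at root]
2. n0.tag = "mq"  [given at root]
3. n1.lim = -1  [S₀.lim * -2 + 37]
4. n1.tag = "rmq"  ["r" ++ S₀.tag]
5. n2.key = 3  [3]
6. n3.depth = 26  [terminal]
7. n2.wid = 22  [22]
8. n4.lab = false  [S.lim > -1]
9. n5.depth = 19  [terminal]
10. n4.env = 7  [b.depth - 12]
11. n1.val = false  [S.lim == B.wid]
12. n1.live = false  [A.env > 7]
13. n0.val = true  [not S₁.live]
14. n0.live = true  [S₁.val == false]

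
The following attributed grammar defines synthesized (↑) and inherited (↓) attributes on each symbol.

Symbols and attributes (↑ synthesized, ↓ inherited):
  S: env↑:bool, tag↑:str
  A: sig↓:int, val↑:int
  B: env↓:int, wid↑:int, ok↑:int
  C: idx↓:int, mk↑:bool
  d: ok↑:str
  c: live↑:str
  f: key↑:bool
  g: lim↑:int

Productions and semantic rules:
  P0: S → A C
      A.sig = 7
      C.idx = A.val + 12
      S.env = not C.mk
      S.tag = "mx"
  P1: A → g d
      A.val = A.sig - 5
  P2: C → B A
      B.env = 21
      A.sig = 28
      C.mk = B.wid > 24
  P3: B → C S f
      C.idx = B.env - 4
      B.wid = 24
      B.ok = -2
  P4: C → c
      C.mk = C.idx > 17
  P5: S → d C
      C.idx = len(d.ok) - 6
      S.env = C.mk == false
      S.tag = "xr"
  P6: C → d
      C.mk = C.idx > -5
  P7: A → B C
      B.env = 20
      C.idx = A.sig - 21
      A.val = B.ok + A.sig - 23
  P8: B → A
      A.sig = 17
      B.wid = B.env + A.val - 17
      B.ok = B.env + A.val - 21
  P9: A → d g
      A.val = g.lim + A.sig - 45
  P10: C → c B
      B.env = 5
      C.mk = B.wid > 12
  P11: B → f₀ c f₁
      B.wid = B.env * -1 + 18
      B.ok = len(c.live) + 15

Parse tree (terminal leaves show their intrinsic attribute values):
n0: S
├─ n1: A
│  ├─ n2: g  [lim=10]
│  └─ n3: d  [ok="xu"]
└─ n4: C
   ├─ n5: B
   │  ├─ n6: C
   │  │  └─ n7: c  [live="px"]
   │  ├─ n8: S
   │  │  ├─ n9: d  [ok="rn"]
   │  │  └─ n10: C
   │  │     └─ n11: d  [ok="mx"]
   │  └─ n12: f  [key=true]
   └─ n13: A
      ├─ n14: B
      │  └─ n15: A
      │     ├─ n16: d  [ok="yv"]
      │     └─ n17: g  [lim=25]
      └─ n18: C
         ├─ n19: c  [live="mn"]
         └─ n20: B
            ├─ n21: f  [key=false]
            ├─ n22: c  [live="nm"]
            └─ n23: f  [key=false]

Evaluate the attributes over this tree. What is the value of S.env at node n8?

1. n1.sig = 7  [7]
2. n2.lim = 10  [terminal]
3. n3.ok = "xu"  [terminal]
4. n1.val = 2  [A.sig - 5]
5. n4.idx = 14  [A.val + 12]
6. n5.env = 21  [21]
7. n6.idx = 17  [B.env - 4]
8. n7.live = "px"  [terminal]
9. n6.mk = false  [C.idx > 17]
10. n9.ok = "rn"  [terminal]
11. n10.idx = -4  [len(d.ok) - 6]
12. n11.ok = "mx"  [terminal]
13. n10.mk = true  [C.idx > -5]
14. n8.env = false  [C.mk == false]
15. n8.tag = "xr"  ["xr"]
16. n12.key = true  [terminal]
17. n5.wid = 24  [24]
18. n5.ok = -2  [-2]
19. n13.sig = 28  [28]
20. n14.env = 20  [20]
21. n15.sig = 17  [17]
22. n16.ok = "yv"  [terminal]
23. n17.lim = 25  [terminal]
24. n15.val = -3  [g.lim + A.sig - 45]
25. n14.wid = 0  [B.env + A.val - 17]
26. n14.ok = -4  [B.env + A.val - 21]
27. n18.idx = 7  [A.sig - 21]
28. n19.live = "mn"  [terminal]
29. n20.env = 5  [5]
30. n21.key = false  [terminal]
31. n22.live = "nm"  [terminal]
32. n23.key = false  [terminal]
33. n20.wid = 13  [B.env * -1 + 18]
34. n20.ok = 17  [len(c.live) + 15]
35. n18.mk = true  [B.wid > 12]
36. n13.val = 1  [B.ok + A.sig - 23]
37. n4.mk = false  [B.wid > 24]
38. n0.env = true  [not C.mk]
39. n0.tag = "mx"  ["mx"]

false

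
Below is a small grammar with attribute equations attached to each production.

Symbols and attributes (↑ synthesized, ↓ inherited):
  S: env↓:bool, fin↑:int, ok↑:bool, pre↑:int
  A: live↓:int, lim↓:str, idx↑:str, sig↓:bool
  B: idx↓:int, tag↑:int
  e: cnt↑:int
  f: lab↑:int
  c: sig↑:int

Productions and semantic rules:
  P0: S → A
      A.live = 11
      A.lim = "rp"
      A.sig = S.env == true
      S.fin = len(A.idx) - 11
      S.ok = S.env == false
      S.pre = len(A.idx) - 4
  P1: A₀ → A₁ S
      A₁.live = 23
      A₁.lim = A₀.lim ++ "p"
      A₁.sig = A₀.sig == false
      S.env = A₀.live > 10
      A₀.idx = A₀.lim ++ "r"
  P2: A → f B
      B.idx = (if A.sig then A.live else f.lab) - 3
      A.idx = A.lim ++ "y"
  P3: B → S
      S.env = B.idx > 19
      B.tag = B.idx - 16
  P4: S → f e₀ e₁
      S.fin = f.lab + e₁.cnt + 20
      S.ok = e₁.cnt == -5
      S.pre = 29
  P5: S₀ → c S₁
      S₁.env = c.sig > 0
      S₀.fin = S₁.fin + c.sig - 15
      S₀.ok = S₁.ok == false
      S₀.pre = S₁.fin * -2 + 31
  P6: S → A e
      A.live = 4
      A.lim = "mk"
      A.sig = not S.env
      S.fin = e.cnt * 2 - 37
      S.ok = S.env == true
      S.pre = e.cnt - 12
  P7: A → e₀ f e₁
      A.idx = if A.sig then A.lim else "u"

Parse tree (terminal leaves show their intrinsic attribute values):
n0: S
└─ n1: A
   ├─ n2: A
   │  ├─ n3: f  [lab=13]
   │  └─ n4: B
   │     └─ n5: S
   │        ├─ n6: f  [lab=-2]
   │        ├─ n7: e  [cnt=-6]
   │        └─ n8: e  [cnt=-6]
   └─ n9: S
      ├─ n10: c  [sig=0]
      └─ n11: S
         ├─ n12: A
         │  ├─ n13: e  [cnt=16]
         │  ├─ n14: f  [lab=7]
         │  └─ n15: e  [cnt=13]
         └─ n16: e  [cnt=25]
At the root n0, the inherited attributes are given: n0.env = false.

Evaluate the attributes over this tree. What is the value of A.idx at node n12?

"mk"

1. n0.env = false  [given at root]
2. n1.live = 11  [11]
3. n1.lim = "rp"  ["rp"]
4. n1.sig = false  [S.env == true]
5. n2.live = 23  [23]
6. n2.lim = "rpp"  [A₀.lim ++ "p"]
7. n2.sig = true  [A₀.sig == false]
8. n3.lab = 13  [terminal]
9. n4.idx = 20  [(if A.sig then A.live else f.lab) - 3]
10. n5.env = true  [B.idx > 19]
11. n6.lab = -2  [terminal]
12. n7.cnt = -6  [terminal]
13. n8.cnt = -6  [terminal]
14. n5.fin = 12  [f.lab + e₁.cnt + 20]
15. n5.ok = false  [e₁.cnt == -5]
16. n5.pre = 29  [29]
17. n4.tag = 4  [B.idx - 16]
18. n2.idx = "rppy"  [A.lim ++ "y"]
19. n9.env = true  [A₀.live > 10]
20. n10.sig = 0  [terminal]
21. n11.env = false  [c.sig > 0]
22. n12.live = 4  [4]
23. n12.lim = "mk"  ["mk"]
24. n12.sig = true  [not S.env]
25. n13.cnt = 16  [terminal]
26. n14.lab = 7  [terminal]
27. n15.cnt = 13  [terminal]
28. n12.idx = "mk"  [if A.sig then A.lim else "u"]
29. n16.cnt = 25  [terminal]
30. n11.fin = 13  [e.cnt * 2 - 37]
31. n11.ok = false  [S.env == true]
32. n11.pre = 13  [e.cnt - 12]
33. n9.fin = -2  [S₁.fin + c.sig - 15]
34. n9.ok = true  [S₁.ok == false]
35. n9.pre = 5  [S₁.fin * -2 + 31]
36. n1.idx = "rpr"  [A₀.lim ++ "r"]
37. n0.fin = -8  [len(A.idx) - 11]
38. n0.ok = true  [S.env == false]
39. n0.pre = -1  [len(A.idx) - 4]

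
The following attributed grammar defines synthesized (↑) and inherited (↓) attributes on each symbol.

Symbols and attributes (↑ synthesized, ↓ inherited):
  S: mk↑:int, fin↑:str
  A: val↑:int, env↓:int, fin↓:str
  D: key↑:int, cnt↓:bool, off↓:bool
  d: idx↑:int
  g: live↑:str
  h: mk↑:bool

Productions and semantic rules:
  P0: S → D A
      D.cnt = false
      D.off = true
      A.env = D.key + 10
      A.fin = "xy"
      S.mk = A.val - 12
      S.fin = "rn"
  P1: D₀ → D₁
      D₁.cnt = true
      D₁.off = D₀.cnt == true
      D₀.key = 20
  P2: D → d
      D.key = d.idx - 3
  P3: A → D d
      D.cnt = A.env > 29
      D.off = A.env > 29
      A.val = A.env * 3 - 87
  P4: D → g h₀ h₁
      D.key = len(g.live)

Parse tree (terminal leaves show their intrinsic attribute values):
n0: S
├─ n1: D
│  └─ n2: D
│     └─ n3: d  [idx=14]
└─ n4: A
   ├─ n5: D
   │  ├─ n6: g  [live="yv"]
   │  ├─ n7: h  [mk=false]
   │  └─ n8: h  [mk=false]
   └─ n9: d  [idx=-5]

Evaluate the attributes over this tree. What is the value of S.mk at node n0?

1. n1.cnt = false  [false]
2. n1.off = true  [true]
3. n2.cnt = true  [true]
4. n2.off = false  [D₀.cnt == true]
5. n3.idx = 14  [terminal]
6. n2.key = 11  [d.idx - 3]
7. n1.key = 20  [20]
8. n4.env = 30  [D.key + 10]
9. n4.fin = "xy"  ["xy"]
10. n5.cnt = true  [A.env > 29]
11. n5.off = true  [A.env > 29]
12. n6.live = "yv"  [terminal]
13. n7.mk = false  [terminal]
14. n8.mk = false  [terminal]
15. n5.key = 2  [len(g.live)]
16. n9.idx = -5  [terminal]
17. n4.val = 3  [A.env * 3 - 87]
18. n0.mk = -9  [A.val - 12]
19. n0.fin = "rn"  ["rn"]

-9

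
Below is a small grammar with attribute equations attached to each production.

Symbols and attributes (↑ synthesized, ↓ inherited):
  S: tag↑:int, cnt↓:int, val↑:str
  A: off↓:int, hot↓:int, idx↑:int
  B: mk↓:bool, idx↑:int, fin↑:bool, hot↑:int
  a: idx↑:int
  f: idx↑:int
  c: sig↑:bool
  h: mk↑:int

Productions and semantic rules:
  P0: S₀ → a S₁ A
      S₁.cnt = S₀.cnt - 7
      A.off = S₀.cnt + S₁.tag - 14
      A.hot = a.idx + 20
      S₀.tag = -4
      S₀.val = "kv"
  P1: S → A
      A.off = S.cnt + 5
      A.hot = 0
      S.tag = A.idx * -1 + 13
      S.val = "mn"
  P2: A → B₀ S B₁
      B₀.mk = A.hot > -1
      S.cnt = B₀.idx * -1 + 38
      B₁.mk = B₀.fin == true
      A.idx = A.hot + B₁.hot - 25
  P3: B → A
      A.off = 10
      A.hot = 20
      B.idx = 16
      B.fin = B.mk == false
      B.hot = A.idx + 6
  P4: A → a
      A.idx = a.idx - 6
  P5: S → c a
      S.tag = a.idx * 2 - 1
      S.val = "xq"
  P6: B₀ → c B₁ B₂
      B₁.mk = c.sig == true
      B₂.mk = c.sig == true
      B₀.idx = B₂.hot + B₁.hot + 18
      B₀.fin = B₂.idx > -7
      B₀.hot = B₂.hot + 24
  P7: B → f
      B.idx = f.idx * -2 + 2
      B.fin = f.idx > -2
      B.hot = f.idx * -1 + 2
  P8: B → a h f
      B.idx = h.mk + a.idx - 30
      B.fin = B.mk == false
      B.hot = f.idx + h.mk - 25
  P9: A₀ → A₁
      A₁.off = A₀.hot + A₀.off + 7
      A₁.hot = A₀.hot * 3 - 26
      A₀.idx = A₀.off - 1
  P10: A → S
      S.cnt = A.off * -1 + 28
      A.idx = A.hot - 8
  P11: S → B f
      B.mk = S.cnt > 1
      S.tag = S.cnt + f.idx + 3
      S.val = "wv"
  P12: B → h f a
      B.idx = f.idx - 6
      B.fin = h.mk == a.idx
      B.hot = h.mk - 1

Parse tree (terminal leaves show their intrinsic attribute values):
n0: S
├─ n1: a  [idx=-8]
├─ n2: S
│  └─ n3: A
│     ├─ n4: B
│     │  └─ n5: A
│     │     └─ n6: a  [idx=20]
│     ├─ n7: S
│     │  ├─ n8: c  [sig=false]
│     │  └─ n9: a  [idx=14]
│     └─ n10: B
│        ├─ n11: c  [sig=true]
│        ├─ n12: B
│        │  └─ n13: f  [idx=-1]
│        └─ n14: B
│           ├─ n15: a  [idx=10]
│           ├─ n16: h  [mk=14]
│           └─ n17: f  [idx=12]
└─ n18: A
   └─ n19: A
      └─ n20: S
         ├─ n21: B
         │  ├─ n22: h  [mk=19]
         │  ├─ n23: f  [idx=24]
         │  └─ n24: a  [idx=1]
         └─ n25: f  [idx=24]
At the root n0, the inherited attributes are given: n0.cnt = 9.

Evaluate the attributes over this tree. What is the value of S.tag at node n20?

28

1. n0.cnt = 9  [given at root]
2. n1.idx = -8  [terminal]
3. n2.cnt = 2  [S₀.cnt - 7]
4. n3.off = 7  [S.cnt + 5]
5. n3.hot = 0  [0]
6. n4.mk = true  [A.hot > -1]
7. n5.off = 10  [10]
8. n5.hot = 20  [20]
9. n6.idx = 20  [terminal]
10. n5.idx = 14  [a.idx - 6]
11. n4.idx = 16  [16]
12. n4.fin = false  [B.mk == false]
13. n4.hot = 20  [A.idx + 6]
14. n7.cnt = 22  [B₀.idx * -1 + 38]
15. n8.sig = false  [terminal]
16. n9.idx = 14  [terminal]
17. n7.tag = 27  [a.idx * 2 - 1]
18. n7.val = "xq"  ["xq"]
19. n10.mk = false  [B₀.fin == true]
20. n11.sig = true  [terminal]
21. n12.mk = true  [c.sig == true]
22. n13.idx = -1  [terminal]
23. n12.idx = 4  [f.idx * -2 + 2]
24. n12.fin = true  [f.idx > -2]
25. n12.hot = 3  [f.idx * -1 + 2]
26. n14.mk = true  [c.sig == true]
27. n15.idx = 10  [terminal]
28. n16.mk = 14  [terminal]
29. n17.idx = 12  [terminal]
30. n14.idx = -6  [h.mk + a.idx - 30]
31. n14.fin = false  [B.mk == false]
32. n14.hot = 1  [f.idx + h.mk - 25]
33. n10.idx = 22  [B₂.hot + B₁.hot + 18]
34. n10.fin = true  [B₂.idx > -7]
35. n10.hot = 25  [B₂.hot + 24]
36. n3.idx = 0  [A.hot + B₁.hot - 25]
37. n2.tag = 13  [A.idx * -1 + 13]
38. n2.val = "mn"  ["mn"]
39. n18.off = 8  [S₀.cnt + S₁.tag - 14]
40. n18.hot = 12  [a.idx + 20]
41. n19.off = 27  [A₀.hot + A₀.off + 7]
42. n19.hot = 10  [A₀.hot * 3 - 26]
43. n20.cnt = 1  [A.off * -1 + 28]
44. n21.mk = false  [S.cnt > 1]
45. n22.mk = 19  [terminal]
46. n23.idx = 24  [terminal]
47. n24.idx = 1  [terminal]
48. n21.idx = 18  [f.idx - 6]
49. n21.fin = false  [h.mk == a.idx]
50. n21.hot = 18  [h.mk - 1]
51. n25.idx = 24  [terminal]
52. n20.tag = 28  [S.cnt + f.idx + 3]
53. n20.val = "wv"  ["wv"]
54. n19.idx = 2  [A.hot - 8]
55. n18.idx = 7  [A₀.off - 1]
56. n0.tag = -4  [-4]
57. n0.val = "kv"  ["kv"]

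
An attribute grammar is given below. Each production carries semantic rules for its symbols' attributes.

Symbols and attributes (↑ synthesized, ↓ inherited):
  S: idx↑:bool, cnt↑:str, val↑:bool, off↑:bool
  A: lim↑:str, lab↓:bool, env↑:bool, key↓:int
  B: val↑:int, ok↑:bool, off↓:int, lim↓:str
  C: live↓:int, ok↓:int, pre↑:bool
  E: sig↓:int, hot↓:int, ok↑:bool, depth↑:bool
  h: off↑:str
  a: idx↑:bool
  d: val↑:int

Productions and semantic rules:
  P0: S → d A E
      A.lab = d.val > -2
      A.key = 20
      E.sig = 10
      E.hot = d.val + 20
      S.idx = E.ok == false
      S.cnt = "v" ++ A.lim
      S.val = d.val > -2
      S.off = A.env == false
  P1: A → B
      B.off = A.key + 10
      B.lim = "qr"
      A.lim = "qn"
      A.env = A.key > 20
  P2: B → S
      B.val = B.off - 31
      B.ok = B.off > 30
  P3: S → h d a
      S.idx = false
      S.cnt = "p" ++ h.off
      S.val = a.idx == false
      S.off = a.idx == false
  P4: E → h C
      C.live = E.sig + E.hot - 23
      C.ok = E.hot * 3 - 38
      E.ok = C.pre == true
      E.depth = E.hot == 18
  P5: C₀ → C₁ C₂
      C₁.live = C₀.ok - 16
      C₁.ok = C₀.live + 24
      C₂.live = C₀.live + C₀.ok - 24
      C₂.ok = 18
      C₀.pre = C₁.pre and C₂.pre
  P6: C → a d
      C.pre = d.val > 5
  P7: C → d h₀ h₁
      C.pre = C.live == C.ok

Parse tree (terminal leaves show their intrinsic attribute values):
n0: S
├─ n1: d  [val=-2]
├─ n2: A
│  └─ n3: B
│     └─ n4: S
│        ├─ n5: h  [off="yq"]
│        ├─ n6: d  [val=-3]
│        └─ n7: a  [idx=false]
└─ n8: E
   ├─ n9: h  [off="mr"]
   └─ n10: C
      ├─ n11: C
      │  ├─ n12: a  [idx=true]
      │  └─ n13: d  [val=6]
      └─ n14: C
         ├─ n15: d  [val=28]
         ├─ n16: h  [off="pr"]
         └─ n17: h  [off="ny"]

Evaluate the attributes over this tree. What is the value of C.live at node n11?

1. n1.val = -2  [terminal]
2. n2.lab = false  [d.val > -2]
3. n2.key = 20  [20]
4. n3.off = 30  [A.key + 10]
5. n3.lim = "qr"  ["qr"]
6. n5.off = "yq"  [terminal]
7. n6.val = -3  [terminal]
8. n7.idx = false  [terminal]
9. n4.idx = false  [false]
10. n4.cnt = "pyq"  ["p" ++ h.off]
11. n4.val = true  [a.idx == false]
12. n4.off = true  [a.idx == false]
13. n3.val = -1  [B.off - 31]
14. n3.ok = false  [B.off > 30]
15. n2.lim = "qn"  ["qn"]
16. n2.env = false  [A.key > 20]
17. n8.sig = 10  [10]
18. n8.hot = 18  [d.val + 20]
19. n9.off = "mr"  [terminal]
20. n10.live = 5  [E.sig + E.hot - 23]
21. n10.ok = 16  [E.hot * 3 - 38]
22. n11.live = 0  [C₀.ok - 16]
23. n11.ok = 29  [C₀.live + 24]
24. n12.idx = true  [terminal]
25. n13.val = 6  [terminal]
26. n11.pre = true  [d.val > 5]
27. n14.live = -3  [C₀.live + C₀.ok - 24]
28. n14.ok = 18  [18]
29. n15.val = 28  [terminal]
30. n16.off = "pr"  [terminal]
31. n17.off = "ny"  [terminal]
32. n14.pre = false  [C.live == C.ok]
33. n10.pre = false  [C₁.pre and C₂.pre]
34. n8.ok = false  [C.pre == true]
35. n8.depth = true  [E.hot == 18]
36. n0.idx = true  [E.ok == false]
37. n0.cnt = "vqn"  ["v" ++ A.lim]
38. n0.val = false  [d.val > -2]
39. n0.off = true  [A.env == false]

0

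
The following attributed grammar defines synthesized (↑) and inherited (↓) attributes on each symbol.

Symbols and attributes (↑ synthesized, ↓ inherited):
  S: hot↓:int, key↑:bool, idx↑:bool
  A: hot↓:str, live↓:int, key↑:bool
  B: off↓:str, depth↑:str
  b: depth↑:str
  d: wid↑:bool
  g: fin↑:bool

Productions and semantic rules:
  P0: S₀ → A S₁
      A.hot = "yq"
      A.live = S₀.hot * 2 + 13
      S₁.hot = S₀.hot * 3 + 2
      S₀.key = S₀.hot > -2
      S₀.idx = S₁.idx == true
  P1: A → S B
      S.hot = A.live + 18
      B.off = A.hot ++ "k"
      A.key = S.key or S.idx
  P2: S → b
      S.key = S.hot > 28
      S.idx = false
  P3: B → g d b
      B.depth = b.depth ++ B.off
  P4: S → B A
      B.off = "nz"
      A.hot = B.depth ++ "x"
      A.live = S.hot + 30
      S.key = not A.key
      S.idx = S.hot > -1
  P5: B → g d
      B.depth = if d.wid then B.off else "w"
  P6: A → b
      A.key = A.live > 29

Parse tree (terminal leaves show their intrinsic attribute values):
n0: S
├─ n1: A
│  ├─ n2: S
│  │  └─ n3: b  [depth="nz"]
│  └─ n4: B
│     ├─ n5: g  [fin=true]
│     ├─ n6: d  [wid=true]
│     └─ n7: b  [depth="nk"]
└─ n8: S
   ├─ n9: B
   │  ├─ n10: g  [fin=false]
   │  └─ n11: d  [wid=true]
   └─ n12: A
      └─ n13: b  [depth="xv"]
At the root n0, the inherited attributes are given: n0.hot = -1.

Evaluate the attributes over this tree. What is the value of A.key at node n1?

true

1. n0.hot = -1  [given at root]
2. n1.hot = "yq"  ["yq"]
3. n1.live = 11  [S₀.hot * 2 + 13]
4. n2.hot = 29  [A.live + 18]
5. n3.depth = "nz"  [terminal]
6. n2.key = true  [S.hot > 28]
7. n2.idx = false  [false]
8. n4.off = "yqk"  [A.hot ++ "k"]
9. n5.fin = true  [terminal]
10. n6.wid = true  [terminal]
11. n7.depth = "nk"  [terminal]
12. n4.depth = "nkyqk"  [b.depth ++ B.off]
13. n1.key = true  [S.key or S.idx]
14. n8.hot = -1  [S₀.hot * 3 + 2]
15. n9.off = "nz"  ["nz"]
16. n10.fin = false  [terminal]
17. n11.wid = true  [terminal]
18. n9.depth = "nz"  [if d.wid then B.off else "w"]
19. n12.hot = "nzx"  [B.depth ++ "x"]
20. n12.live = 29  [S.hot + 30]
21. n13.depth = "xv"  [terminal]
22. n12.key = false  [A.live > 29]
23. n8.key = true  [not A.key]
24. n8.idx = false  [S.hot > -1]
25. n0.key = true  [S₀.hot > -2]
26. n0.idx = false  [S₁.idx == true]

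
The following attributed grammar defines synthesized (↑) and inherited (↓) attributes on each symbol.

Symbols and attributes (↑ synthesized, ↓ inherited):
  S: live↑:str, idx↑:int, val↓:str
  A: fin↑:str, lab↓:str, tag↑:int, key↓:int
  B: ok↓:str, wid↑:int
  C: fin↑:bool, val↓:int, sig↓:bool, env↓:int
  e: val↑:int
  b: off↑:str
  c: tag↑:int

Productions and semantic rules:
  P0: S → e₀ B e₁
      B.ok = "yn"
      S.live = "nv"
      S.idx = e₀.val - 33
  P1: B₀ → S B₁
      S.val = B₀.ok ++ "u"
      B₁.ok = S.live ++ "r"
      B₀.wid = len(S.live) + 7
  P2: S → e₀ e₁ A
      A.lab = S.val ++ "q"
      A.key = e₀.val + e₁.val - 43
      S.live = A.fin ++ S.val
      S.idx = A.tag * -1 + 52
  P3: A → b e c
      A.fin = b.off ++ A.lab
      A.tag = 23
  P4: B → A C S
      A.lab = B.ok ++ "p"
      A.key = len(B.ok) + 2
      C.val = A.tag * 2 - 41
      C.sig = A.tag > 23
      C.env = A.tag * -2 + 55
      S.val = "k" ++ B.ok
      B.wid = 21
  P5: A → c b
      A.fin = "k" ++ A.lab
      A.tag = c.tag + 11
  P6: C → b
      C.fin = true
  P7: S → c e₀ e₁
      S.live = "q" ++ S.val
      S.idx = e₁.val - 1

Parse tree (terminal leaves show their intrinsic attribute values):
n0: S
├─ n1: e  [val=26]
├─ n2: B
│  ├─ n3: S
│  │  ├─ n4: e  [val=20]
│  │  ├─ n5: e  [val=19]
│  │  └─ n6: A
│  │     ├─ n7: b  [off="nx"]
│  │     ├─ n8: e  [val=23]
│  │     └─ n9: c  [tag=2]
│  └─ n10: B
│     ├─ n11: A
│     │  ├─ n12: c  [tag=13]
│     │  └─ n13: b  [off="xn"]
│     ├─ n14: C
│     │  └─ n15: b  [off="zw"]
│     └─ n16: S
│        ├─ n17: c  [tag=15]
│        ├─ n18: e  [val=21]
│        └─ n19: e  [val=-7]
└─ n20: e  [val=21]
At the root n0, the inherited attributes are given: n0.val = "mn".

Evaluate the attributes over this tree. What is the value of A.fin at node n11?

"knxynuqynurp"

1. n0.val = "mn"  [given at root]
2. n1.val = 26  [terminal]
3. n2.ok = "yn"  ["yn"]
4. n3.val = "ynu"  [B₀.ok ++ "u"]
5. n4.val = 20  [terminal]
6. n5.val = 19  [terminal]
7. n6.lab = "ynuq"  [S.val ++ "q"]
8. n6.key = -4  [e₀.val + e₁.val - 43]
9. n7.off = "nx"  [terminal]
10. n8.val = 23  [terminal]
11. n9.tag = 2  [terminal]
12. n6.fin = "nxynuq"  [b.off ++ A.lab]
13. n6.tag = 23  [23]
14. n3.live = "nxynuqynu"  [A.fin ++ S.val]
15. n3.idx = 29  [A.tag * -1 + 52]
16. n10.ok = "nxynuqynur"  [S.live ++ "r"]
17. n11.lab = "nxynuqynurp"  [B.ok ++ "p"]
18. n11.key = 12  [len(B.ok) + 2]
19. n12.tag = 13  [terminal]
20. n13.off = "xn"  [terminal]
21. n11.fin = "knxynuqynurp"  ["k" ++ A.lab]
22. n11.tag = 24  [c.tag + 11]
23. n14.val = 7  [A.tag * 2 - 41]
24. n14.sig = true  [A.tag > 23]
25. n14.env = 7  [A.tag * -2 + 55]
26. n15.off = "zw"  [terminal]
27. n14.fin = true  [true]
28. n16.val = "knxynuqynur"  ["k" ++ B.ok]
29. n17.tag = 15  [terminal]
30. n18.val = 21  [terminal]
31. n19.val = -7  [terminal]
32. n16.live = "qknxynuqynur"  ["q" ++ S.val]
33. n16.idx = -8  [e₁.val - 1]
34. n10.wid = 21  [21]
35. n2.wid = 16  [len(S.live) + 7]
36. n20.val = 21  [terminal]
37. n0.live = "nv"  ["nv"]
38. n0.idx = -7  [e₀.val - 33]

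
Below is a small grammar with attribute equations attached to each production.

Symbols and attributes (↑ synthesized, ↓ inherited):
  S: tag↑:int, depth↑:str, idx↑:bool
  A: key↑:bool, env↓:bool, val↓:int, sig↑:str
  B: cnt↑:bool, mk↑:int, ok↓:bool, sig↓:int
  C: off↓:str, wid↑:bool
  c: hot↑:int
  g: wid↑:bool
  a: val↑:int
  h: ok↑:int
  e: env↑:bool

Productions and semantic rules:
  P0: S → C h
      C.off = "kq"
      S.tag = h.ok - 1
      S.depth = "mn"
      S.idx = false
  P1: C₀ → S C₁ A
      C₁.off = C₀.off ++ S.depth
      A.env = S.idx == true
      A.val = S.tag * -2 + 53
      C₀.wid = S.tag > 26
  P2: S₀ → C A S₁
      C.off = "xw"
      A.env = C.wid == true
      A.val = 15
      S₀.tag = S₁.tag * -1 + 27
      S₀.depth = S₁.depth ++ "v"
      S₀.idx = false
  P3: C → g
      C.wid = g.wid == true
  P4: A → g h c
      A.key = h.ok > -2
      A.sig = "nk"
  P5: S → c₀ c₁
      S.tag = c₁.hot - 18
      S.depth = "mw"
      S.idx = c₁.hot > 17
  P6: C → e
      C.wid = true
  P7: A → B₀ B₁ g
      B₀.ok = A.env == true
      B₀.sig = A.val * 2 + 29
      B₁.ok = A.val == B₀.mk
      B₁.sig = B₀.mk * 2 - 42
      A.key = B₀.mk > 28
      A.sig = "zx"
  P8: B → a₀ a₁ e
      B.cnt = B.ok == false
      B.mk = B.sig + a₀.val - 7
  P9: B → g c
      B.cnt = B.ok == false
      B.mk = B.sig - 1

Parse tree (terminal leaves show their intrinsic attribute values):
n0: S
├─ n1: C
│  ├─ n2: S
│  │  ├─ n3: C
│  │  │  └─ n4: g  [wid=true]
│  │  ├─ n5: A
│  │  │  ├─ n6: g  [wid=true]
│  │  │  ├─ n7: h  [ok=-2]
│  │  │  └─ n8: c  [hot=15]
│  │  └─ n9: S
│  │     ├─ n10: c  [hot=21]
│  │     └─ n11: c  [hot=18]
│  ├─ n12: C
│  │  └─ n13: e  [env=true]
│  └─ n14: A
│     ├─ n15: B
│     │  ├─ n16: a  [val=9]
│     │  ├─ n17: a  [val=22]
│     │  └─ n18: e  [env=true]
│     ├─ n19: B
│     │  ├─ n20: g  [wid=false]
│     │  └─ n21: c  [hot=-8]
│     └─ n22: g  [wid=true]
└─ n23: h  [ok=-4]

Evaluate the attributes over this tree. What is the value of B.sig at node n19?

1. n1.off = "kq"  ["kq"]
2. n3.off = "xw"  ["xw"]
3. n4.wid = true  [terminal]
4. n3.wid = true  [g.wid == true]
5. n5.env = true  [C.wid == true]
6. n5.val = 15  [15]
7. n6.wid = true  [terminal]
8. n7.ok = -2  [terminal]
9. n8.hot = 15  [terminal]
10. n5.key = false  [h.ok > -2]
11. n5.sig = "nk"  ["nk"]
12. n10.hot = 21  [terminal]
13. n11.hot = 18  [terminal]
14. n9.tag = 0  [c₁.hot - 18]
15. n9.depth = "mw"  ["mw"]
16. n9.idx = true  [c₁.hot > 17]
17. n2.tag = 27  [S₁.tag * -1 + 27]
18. n2.depth = "mwv"  [S₁.depth ++ "v"]
19. n2.idx = false  [false]
20. n12.off = "kqmwv"  [C₀.off ++ S.depth]
21. n13.env = true  [terminal]
22. n12.wid = true  [true]
23. n14.env = false  [S.idx == true]
24. n14.val = -1  [S.tag * -2 + 53]
25. n15.ok = false  [A.env == true]
26. n15.sig = 27  [A.val * 2 + 29]
27. n16.val = 9  [terminal]
28. n17.val = 22  [terminal]
29. n18.env = true  [terminal]
30. n15.cnt = true  [B.ok == false]
31. n15.mk = 29  [B.sig + a₀.val - 7]
32. n19.ok = false  [A.val == B₀.mk]
33. n19.sig = 16  [B₀.mk * 2 - 42]
34. n20.wid = false  [terminal]
35. n21.hot = -8  [terminal]
36. n19.cnt = true  [B.ok == false]
37. n19.mk = 15  [B.sig - 1]
38. n22.wid = true  [terminal]
39. n14.key = true  [B₀.mk > 28]
40. n14.sig = "zx"  ["zx"]
41. n1.wid = true  [S.tag > 26]
42. n23.ok = -4  [terminal]
43. n0.tag = -5  [h.ok - 1]
44. n0.depth = "mn"  ["mn"]
45. n0.idx = false  [false]

16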